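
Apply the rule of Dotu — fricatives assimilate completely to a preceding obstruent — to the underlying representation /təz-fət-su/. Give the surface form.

[təzzəttu]

/f/ is the segment targeted by the rule; it sits immediately after /z/, so it assimilates completely and surfaces as [z].
At the second juncture, /s/ likewise becomes [t] adjacent to /t/.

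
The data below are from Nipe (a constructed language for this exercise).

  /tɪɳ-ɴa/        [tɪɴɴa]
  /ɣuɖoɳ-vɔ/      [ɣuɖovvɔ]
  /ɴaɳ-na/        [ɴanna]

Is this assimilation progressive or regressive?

regressive

Underlying /ɳ/ is realised as [ɴ] next to /ɴ/; /ɴ/ itself does not change.
The output [ɴ] is identical to the trigger /ɴ/ — every feature (place, manner, voicing) has been copied — so this is total assimilation.
The remaining alternations confirm this: /ɳ/ → [v] before /v/; /ɳ/ → [n] before /n/ — in each case the output is a copy of the following consonant.
Since the segment that changes precedes the conditioning segment, the assimilation is regressive.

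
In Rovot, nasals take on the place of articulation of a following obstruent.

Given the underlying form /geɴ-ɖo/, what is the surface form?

The rule targets /ɴ/ (voiced uvular nasal), which sits before the trigger /ɖ/ (retroflex).
The voiced retroflex nasal is [ɳ], so /ɴ/ → [ɳ].

[geɳɖo]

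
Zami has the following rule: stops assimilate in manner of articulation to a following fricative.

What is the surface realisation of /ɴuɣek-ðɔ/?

The rule targets /k/ (voiceless velar stop), which sits before the trigger /ð/ (fricative).
The voiceless velar fricative is [x], so /k/ → [x].

[ɴuɣexðɔ]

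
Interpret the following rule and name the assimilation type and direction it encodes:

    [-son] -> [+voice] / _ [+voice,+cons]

regressive voicing assimilation

The target ([-son], obstruents) acquires [+voice] next to a voiced consonant ([+voice,+cons]) — it takes on the voicing of its neighbour, so the feature that spreads is voicing.
Since the environment is written after the underscore, the trigger follows the target; the direction is regressive.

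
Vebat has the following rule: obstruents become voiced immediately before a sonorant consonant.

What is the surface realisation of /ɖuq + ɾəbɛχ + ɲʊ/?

The rule targets /q/ (voiceless uvular stop), which sits before the trigger /ɾ/ (voiced).
Changing only its voicing to voiced gives [ɢ] — the voiced uvular stop.
The same rule applies at the second boundary: /χ/ → [ʁ] next to /ɲ/.

[ɖuɢɾəbɛʁɲʊ]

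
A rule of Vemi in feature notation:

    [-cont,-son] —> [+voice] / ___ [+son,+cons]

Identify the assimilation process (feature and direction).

regressive voicing assimilation

The target ([-cont,-son], stops) acquires [+voice] next to a sonorant consonant ([+son,+cons]) — it takes on the voicing of its neighbour, so the feature that spreads is voicing.
The conditioning segment sits to the right of the focus bar, meaning the trigger follows the segment that changes — regressive assimilation.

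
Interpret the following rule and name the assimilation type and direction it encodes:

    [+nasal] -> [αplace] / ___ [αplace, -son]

The rule copies the place features (abbreviated [place]) from the environment onto the target, so the assimilating feature is place.
The conditioning segment sits to the right of the focus bar, meaning the trigger follows the segment that changes — regressive assimilation.

regressive place assimilation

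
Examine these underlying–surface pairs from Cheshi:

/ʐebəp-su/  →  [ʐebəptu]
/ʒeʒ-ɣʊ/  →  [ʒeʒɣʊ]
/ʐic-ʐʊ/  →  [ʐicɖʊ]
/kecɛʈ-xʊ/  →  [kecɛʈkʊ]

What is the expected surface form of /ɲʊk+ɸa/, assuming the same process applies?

[ɲʊkpa]

The data show progressive manner assimilation: /s/ → [t] after /p/; /ʐ/ → [ɖ] after /c/; /x/ → [k] after /ʈ/. In each pair only manner changes, matching the preceding consonant, while place and voice stay constant.
No alternation appears in [ʒeʒɣʊ]: there the adjacent consonants already agree in manner (/ɣ/ and /ʒ/ are both fricatives), so this form is consistent with the same rule.
The rule targets /ɸ/ (voiceless bilabial fricative), which sits after the trigger /k/ (stop).
Changing only its manner to stop gives [p] — the voiceless bilabial stop.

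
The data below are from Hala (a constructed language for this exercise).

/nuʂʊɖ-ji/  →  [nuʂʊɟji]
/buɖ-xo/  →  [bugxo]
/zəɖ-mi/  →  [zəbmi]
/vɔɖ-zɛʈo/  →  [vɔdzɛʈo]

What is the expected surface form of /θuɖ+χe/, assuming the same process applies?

[θuɢχe]

The data show regressive place assimilation: /ɖ/ → [ɟ] before /j/; /ɖ/ → [g] before /x/; /ɖ/ → [b] before /m/; /ɖ/ → [d] before /z/. In each pair only place changes, matching the following consonant, while manner and voice stay constant.
The rule targets /ɖ/ (voiced retroflex stop), which sits before the trigger /χ/ (uvular).
Changing only its place to uvular gives [ɢ] — the voiced uvular stop.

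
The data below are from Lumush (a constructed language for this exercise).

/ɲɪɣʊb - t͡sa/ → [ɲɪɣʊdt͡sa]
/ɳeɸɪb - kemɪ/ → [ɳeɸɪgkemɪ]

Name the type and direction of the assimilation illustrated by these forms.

regressive place assimilation

Underlying /b/ is realised as [d] next to /t͡s/; /t͡s/ itself does not change.
/b/ is bilabial while /t͡s/ is alveolar; the output [d] is alveolar, matching the trigger — so the feature that spreads is place.
Manner and voice are unchanged, so the assimilation is partial, not total.
The same holds elsewhere in the data: /b/ → [g] before /k/ (bilabial → velar, matching velar) — only place changes, and always toward the following segment.
Since the segment that changes precedes the conditioning segment, the assimilation is regressive.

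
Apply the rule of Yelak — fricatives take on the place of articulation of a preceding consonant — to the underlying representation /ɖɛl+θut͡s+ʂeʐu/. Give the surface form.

/θ/ is a voiceless dental fricative. The preceding trigger /l/ is alveolar, so /θ/ must become alveolar as well.
A voiceless alveolar fricative is [s], so the surface segment is [s].
The same rule applies at the second boundary: /ʂ/ → [s] next to /t͡s/.

[ɖɛlsut͡sseʐu]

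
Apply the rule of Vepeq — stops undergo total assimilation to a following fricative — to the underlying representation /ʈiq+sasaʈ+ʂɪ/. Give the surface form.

/q/ is the segment targeted by the rule; it sits immediately before /s/, so it assimilates completely and surfaces as [s].
The same rule applies at the second boundary: /ʈ/ → [ʂ] next to /ʂ/.

[ʈissasaʂʂɪ]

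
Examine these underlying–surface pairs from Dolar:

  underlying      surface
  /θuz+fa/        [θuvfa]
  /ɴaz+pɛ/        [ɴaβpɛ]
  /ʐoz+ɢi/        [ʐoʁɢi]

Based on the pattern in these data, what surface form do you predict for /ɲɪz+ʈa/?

[ɲɪʐʈa]

The data show regressive place assimilation: /z/ → [v] before /f/; /z/ → [β] before /p/; /z/ → [ʁ] before /ɢ/. In each pair only place changes, matching the following consonant, while manner and voice stay constant.
The rule targets /z/ (voiced alveolar fricative), which sits before the trigger /ʈ/ (retroflex).
A voiced retroflex fricative is [ʐ], so the surface segment is [ʐ].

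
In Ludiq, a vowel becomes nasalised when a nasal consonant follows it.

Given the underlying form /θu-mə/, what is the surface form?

/u/ sits next to the nasal /m/ and is therefore nasalised to [ũ].

[θũmə]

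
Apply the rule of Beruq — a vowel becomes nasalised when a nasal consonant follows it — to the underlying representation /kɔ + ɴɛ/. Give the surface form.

The vowel /ɔ/ is adjacent to the following nasal /ɴ/, so it acquires [+nasal] and surfaces as [ɔ̃].

[kɔ̃ɴɛ]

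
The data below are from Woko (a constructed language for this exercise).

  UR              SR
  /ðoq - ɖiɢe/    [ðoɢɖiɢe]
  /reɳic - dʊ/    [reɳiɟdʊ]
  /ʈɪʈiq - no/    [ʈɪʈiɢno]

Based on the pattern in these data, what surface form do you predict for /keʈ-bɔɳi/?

[keɖbɔɳi]

The data show regressive voicing assimilation: /q/ → [ɢ] before /ɖ/; /c/ → [ɟ] before /d/; /q/ → [ɢ] before /n/. In each pair only voicing changes, matching the following consonant, while place and manner stay constant.
The rule targets /ʈ/ (voiceless retroflex stop), which sits before the trigger /b/ (voiced).
A voiced retroflex stop is [ɖ], so the surface segment is [ɖ].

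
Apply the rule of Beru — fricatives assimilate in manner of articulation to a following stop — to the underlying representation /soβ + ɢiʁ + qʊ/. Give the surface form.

The rule targets /β/ (voiced bilabial fricative), which sits before the trigger /ɢ/ (stop).
A voiced bilabial stop is [b], so the surface segment is [b].
The same rule applies at the second boundary: /ʁ/ → [ɢ] next to /q/.

[sobɢiɢqʊ]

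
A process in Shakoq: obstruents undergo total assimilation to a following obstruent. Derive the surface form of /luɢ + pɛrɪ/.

[luppɛrɪ]

/ɢ/ is the segment targeted by the rule; it sits immediately before /p/, so it assimilates completely and surfaces as [p].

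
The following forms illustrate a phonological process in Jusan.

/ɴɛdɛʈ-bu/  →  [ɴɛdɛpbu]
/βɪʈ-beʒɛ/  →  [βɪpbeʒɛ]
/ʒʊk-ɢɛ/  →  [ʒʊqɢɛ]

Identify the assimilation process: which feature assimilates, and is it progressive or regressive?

The segment that alternates is /ʈ/, which surfaces as [p] when adjacent to /b/.
The change retroflex → bilabial matches the place of the following /b/, identifying this as place assimilation.
Manner and voice are unchanged, so the assimilation is partial, not total.
Checking the remaining alternation: /k/ → [q] before /ɢ/ (velar → uvular, matching uvular) — only place changes, and always toward the following segment.
The trigger is the following segment, so the direction is regressive (anticipatory).

regressive place assimilation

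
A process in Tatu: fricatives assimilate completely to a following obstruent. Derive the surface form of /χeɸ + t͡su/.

[χet͡st͡su]

/ɸ/ is the segment targeted by the rule; it sits immediately before /t͡s/, so it assimilates completely and surfaces as [t͡s].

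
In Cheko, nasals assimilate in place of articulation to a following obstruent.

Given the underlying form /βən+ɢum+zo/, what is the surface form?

The rule targets /n/ (voiced alveolar nasal), which sits before the trigger /ɢ/ (uvular).
The voiced uvular nasal is [ɴ], so /n/ → [ɴ].
The same rule applies at the second boundary: /m/ → [n] next to /z/.

[βəɴɢunzo]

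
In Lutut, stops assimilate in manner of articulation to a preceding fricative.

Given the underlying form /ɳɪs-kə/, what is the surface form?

[ɳɪsxə]

The rule targets /k/ (voiceless velar stop), which sits after the trigger /s/ (fricative).
A voiceless velar fricative is [x], so the surface segment is [x].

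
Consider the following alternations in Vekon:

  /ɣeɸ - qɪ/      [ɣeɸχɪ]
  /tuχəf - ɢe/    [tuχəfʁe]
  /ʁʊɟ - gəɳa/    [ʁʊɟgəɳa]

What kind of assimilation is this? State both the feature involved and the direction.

Comparing underlying and surface forms, /q/ → [χ] is the alternation; the neighbouring /ɸ/ is constant.
/q/ is a stop while /ɸ/ is a fricative; the output [χ] is a fricative, matching the trigger — so the feature that spreads is manner.
Place and voice are unchanged, so the assimilation is partial, not total.
Checking the remaining alternation: /ɢ/ → [ʁ] after /f/ (stop → fricative, matching a fricative) — only manner changes, and always toward the preceding segment.
Nothing changes in [ʁʊɟgəɳa]: there the adjacent consonants already agree in manner (/g/ and /ɟ/ are both stops), so this form is consistent with the same rule.
The trigger is the preceding segment, so the direction is progressive (perseverative).

progressive manner assimilation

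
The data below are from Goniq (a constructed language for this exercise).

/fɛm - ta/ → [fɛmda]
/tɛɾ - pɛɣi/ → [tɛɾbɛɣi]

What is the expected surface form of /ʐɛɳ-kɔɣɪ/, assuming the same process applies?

[ʐɛɳgɔɣɪ]

The data show progressive voicing assimilation: /t/ → [d] after /m/; /p/ → [b] after /ɾ/. In each pair only voicing changes, matching the preceding consonant, while place and manner stay constant.
/k/ is a voiceless velar stop. The preceding trigger /ɳ/ is voiced, so /k/ must become voiced as well.
Changing only its voicing to voiced gives [g] — the voiced velar stop.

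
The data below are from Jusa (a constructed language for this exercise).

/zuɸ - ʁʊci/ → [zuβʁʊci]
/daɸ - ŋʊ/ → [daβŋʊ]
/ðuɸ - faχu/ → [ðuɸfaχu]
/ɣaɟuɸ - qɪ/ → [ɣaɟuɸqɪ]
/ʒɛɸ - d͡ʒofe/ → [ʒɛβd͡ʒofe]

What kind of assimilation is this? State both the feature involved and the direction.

regressive voicing assimilation

The segment that alternates is /ɸ/, which surfaces as [β] when adjacent to /ʁ/.
The change voiceless → voiced matches the voicing of the following /ʁ/, identifying this as voicing assimilation.
Place and manner are unchanged, so the assimilation is partial, not total.
The same holds elsewhere in the data: /ɸ/ → [β] before /ŋ/ (voiceless → voiced, matching voiced); /ɸ/ → [β] before /d͡ʒ/ (voiceless → voiced, matching voiced) — only voicing changes, and always toward the following segment.
No alternation appears in [ðuɸfaχu], [ɣaɟuɸqɪ]: there the adjacent consonants already agree in voicing (/ɸ/ and /f/ are both voiceless; /ɸ/ and /q/ are both voiceless), so these forms are consistent with the same rule.
The trigger is the following segment, so the direction is regressive (anticipatory).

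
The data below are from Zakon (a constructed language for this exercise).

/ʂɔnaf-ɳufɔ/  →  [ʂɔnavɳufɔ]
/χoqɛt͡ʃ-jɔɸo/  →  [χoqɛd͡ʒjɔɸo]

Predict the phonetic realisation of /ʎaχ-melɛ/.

The data show regressive voicing assimilation: /f/ → [v] before /ɳ/; /t͡ʃ/ → [d͡ʒ] before /j/. In each pair only voicing changes, matching the following consonant, while place and manner stay constant.
The rule targets /χ/ (voiceless uvular fricative), which sits before the trigger /m/ (voiced).
Changing only its voicing to voiced gives [ʁ] — the voiced uvular fricative.

[ʎaʁmelɛ]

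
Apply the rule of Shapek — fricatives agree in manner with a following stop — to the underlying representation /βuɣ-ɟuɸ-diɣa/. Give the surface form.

/ɣ/ is a voiced velar fricative. The following trigger /ɟ/ is a stop, so /ɣ/ must become a stop as well.
The voiced velar stop is [g], so /ɣ/ → [g].
At the second juncture, /ɸ/ likewise becomes [p] adjacent to /d/.

[βugɟupdiɣa]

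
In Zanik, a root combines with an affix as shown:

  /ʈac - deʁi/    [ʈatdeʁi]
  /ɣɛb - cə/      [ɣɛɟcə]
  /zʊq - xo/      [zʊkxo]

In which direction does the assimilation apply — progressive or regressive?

regressive

Comparing underlying and surface forms, /c/ → [t] is the alternation; the neighbouring /d/ is constant.
The change palatal → alveolar matches the place of the following /d/, identifying this as place assimilation.
Checking the remaining alternations: /b/ → [ɟ] before /c/ (bilabial → palatal, matching palatal); /q/ → [k] before /x/ (uvular → velar, matching velar) — only place changes, and always toward the following segment.
Since the segment that changes precedes the conditioning segment, the assimilation is regressive.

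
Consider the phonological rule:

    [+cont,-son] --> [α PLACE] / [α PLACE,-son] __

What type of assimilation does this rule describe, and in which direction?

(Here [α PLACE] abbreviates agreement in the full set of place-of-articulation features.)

The rule copies the place features (abbreviated [PLACE]) from the environment onto the target, so the assimilating feature is place.
The conditioning segment sits to the left of the focus bar, meaning the trigger precedes the segment that changes — progressive assimilation.

progressive place assimilation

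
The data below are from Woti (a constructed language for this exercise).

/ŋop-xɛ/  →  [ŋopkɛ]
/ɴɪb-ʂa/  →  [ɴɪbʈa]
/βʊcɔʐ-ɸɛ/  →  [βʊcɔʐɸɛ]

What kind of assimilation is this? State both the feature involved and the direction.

progressive manner assimilation

Comparing underlying and surface forms, /x/ → [k] is the alternation; the neighbouring /p/ is constant.
/x/ is a fricative while /p/ is a stop; the output [k] is a stop, matching the trigger — so the feature that spreads is manner.
Place and voice are unchanged, so the assimilation is partial, not total.
The other alternating form patterns the same way: /ʂ/ → [ʈ] after /b/ (fricative → stop, matching a stop) — only manner changes, and always toward the preceding segment.
Nothing changes in [βʊcɔʐɸɛ]: there the adjacent consonants already agree in manner (/ɸ/ and /ʐ/ are both fricatives), so this form is consistent with the same rule.
Since the segment that changes follows the conditioning segment, the assimilation is progressive.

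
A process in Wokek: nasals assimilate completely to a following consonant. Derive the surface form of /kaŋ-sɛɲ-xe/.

[kassɛxxe]

/ŋ/ is the segment targeted by the rule; it sits immediately before /s/, so it assimilates completely and surfaces as [s].
The same rule applies at the second boundary: /ɲ/ → [x] next to /x/.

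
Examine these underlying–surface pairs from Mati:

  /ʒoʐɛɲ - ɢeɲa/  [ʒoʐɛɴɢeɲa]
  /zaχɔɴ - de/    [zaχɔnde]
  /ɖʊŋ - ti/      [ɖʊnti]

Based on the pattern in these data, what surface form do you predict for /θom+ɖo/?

The data show regressive place assimilation: /ɲ/ → [ɴ] before /ɢ/; /ɴ/ → [n] before /d/; /ŋ/ → [n] before /t/. In each pair only place changes, matching the following consonant, while manner and voice stay constant.
The rule targets /m/ (voiced bilabial nasal), which sits before the trigger /ɖ/ (retroflex).
A voiced retroflex nasal is [ɳ], so the surface segment is [ɳ].

[θoɳɖo]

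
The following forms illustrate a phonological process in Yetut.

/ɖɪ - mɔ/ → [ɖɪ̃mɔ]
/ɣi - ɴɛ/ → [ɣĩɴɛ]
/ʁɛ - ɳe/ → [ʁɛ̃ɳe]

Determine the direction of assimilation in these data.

The vowel /ɪ/ surfaces as nasalised [ɪ̃] next to the following nasal /m/ — it has acquired the [+nasal] feature of its neighbour.
The other forms show the same pattern: /i/ → [ĩ] before /ɴ/; /ɛ/ → [ɛ̃] before /ɳ/ — each time a vowel is nasalised next to a following nasal.
Because the conditioning nasal is to the right of the vowel that changes, the process is regressive (anticipatory).

regressive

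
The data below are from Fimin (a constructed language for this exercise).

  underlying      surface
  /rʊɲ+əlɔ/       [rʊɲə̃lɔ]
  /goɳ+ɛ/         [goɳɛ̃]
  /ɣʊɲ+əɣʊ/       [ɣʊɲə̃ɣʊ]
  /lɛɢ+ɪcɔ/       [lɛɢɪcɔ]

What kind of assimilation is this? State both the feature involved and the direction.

The vowel /ə/ surfaces as nasalised [ə̃] next to the preceding nasal /ɲ/ — it has acquired the [+nasal] feature of its neighbour.
Likewise in the remaining data: /ɛ/ → [ɛ̃] after /ɳ/ — each time a vowel is nasalised next to a preceding nasal.
No change occurs in [lɛɢɪcɔ] because the vowel at the boundary is adjacent to an oral consonant, not a nasal (/ɪ/ next to /ɢ/).
Because the conditioning nasal is to the left of the vowel that changes, the process is progressive (perseverative).

progressive nasality assimilation (vowel nasalisation)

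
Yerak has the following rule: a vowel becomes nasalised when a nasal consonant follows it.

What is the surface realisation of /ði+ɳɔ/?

[ðĩɳɔ]

The vowel /i/ is adjacent to the following nasal /ɳ/, so it acquires [+nasal] and surfaces as [ĩ].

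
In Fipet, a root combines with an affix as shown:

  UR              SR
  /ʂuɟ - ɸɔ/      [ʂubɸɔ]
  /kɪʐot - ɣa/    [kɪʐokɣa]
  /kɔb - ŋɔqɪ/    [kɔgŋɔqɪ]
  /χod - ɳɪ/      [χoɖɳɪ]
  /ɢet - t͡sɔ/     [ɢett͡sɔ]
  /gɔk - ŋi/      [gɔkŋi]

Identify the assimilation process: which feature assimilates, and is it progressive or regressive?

regressive place assimilation

Underlying /ɟ/ is realised as [b] next to /ɸ/; /ɸ/ itself does not change.
The change palatal → bilabial matches the place of the following /ɸ/, identifying this as place assimilation.
Manner and voice are unchanged, so the assimilation is partial, not total.
The other alternating forms pattern the same way: /t/ → [k] before /ɣ/ (alveolar → velar, matching velar); /b/ → [g] before /ŋ/ (bilabial → velar, matching velar); /d/ → [ɖ] before /ɳ/ (alveolar → retroflex, matching retroflex) — only place changes, and always toward the following segment.
Nothing changes in [ɢett͡sɔ], [gɔkŋi]: there the adjacent consonants already agree in place (/t/ and /t͡s/ are both alveolar; /k/ and /ŋ/ are both velar), so these forms are consistent with the same rule.
Since the segment that changes precedes the conditioning segment, the assimilation is regressive.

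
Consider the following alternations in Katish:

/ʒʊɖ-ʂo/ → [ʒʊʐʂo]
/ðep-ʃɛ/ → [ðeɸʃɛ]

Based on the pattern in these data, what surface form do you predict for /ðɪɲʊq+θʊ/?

The data show regressive manner assimilation: /ɖ/ → [ʐ] before /ʂ/; /p/ → [ɸ] before /ʃ/. In each pair only manner changes, matching the following consonant, while place and voice stay constant.
The rule targets /q/ (voiceless uvular stop), which sits before the trigger /θ/ (fricative).
Changing only its manner to fricative gives [χ] — the voiceless uvular fricative.

[ðɪɲʊχθʊ]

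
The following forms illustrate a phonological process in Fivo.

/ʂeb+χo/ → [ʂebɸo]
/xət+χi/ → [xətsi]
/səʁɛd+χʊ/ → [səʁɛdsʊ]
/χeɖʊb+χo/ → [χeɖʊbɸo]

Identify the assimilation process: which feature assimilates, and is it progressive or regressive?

progressive place assimilation

The segment that alternates is /χ/, which surfaces as [ɸ] when adjacent to /b/.
The change uvular → bilabial matches the place of the preceding /b/, identifying this as place assimilation.
Manner and voice are unchanged, so the assimilation is partial, not total.
The same holds elsewhere in the data: /χ/ → [s] after /t/ (uvular → alveolar, matching alveolar); /χ/ → [s] after /d/ (uvular → alveolar, matching alveolar) — only place changes, and always toward the preceding segment.
Since the segment that changes follows the conditioning segment, the assimilation is progressive.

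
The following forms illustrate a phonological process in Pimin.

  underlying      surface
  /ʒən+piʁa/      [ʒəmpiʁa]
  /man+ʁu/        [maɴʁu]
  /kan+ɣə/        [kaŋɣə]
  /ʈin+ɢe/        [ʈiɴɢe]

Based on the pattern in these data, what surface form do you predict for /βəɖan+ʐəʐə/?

[βəɖaɳʐəʐə]

The data show regressive place assimilation: /n/ → [m] before /p/; /n/ → [ɴ] before /ʁ/; /n/ → [ŋ] before /ɣ/; /n/ → [ɴ] before /ɢ/. In each pair only place changes, matching the following consonant, while manner and voice stay constant.
The rule targets /n/ (voiced alveolar nasal), which sits before the trigger /ʐ/ (retroflex).
Changing only its place to retroflex gives [ɳ] — the voiced retroflex nasal.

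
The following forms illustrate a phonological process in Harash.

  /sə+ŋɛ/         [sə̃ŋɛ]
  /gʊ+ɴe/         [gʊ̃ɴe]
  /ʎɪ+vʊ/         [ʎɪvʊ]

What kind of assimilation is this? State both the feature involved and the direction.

The vowel /ə/ surfaces as nasalised [ə̃] next to the following nasal /ŋ/ — it has acquired the [+nasal] feature of its neighbour.
The other form shows the same pattern: /ʊ/ → [ʊ̃] before /ɴ/ — each time a vowel is nasalised next to a following nasal.
No change occurs in [ʎɪvʊ] because the vowel at the boundary is adjacent to an oral consonant, not a nasal (/ɪ/ next to /v/).
Because the conditioning nasal is to the right of the vowel that changes, the process is regressive (anticipatory).

regressive nasality assimilation (vowel nasalisation)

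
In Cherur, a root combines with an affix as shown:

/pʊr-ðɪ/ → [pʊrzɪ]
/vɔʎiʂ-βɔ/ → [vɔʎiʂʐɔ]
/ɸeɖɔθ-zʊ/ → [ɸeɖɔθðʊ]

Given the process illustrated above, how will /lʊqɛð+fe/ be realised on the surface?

The data show progressive place assimilation: /ð/ → [z] after /r/; /β/ → [ʐ] after /ʂ/; /z/ → [ð] after /θ/. In each pair only place changes, matching the preceding consonant, while manner and voice stay constant.
/f/ is a voiceless labiodental fricative. The preceding trigger /ð/ is dental, so /f/ must become dental as well.
Changing only its place to dental gives [θ] — the voiceless dental fricative.

[lʊqɛðθe]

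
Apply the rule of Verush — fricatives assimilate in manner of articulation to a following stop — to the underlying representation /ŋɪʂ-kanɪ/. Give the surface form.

/ʂ/ is a voiceless retroflex fricative. The following trigger /k/ is a stop, so /ʂ/ must become a stop as well.
A voiceless retroflex stop is [ʈ], so the surface segment is [ʈ].

[ŋɪʈkanɪ]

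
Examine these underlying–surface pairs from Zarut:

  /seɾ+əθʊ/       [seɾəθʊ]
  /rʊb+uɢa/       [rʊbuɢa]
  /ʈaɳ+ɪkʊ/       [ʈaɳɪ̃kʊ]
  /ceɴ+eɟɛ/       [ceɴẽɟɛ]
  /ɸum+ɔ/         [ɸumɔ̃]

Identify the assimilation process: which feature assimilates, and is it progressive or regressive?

The vowel /ɪ/ surfaces as nasalised [ɪ̃] next to the preceding nasal /ɳ/ — it has acquired the [+nasal] feature of its neighbour.
Likewise in the remaining data: /e/ → [ẽ] after /ɴ/; /ɔ/ → [ɔ̃] after /m/ — each time a vowel is nasalised next to a preceding nasal.
No change occurs in [seɾəθʊ], [rʊbuɢa] because the vowel at the boundary is adjacent to an oral consonant, not a nasal (/ə/ next to /ɾ/; /u/ next to /b/).
Because the conditioning nasal is to the left of the vowel that changes, the process is progressive (perseverative).

progressive nasality assimilation (vowel nasalisation)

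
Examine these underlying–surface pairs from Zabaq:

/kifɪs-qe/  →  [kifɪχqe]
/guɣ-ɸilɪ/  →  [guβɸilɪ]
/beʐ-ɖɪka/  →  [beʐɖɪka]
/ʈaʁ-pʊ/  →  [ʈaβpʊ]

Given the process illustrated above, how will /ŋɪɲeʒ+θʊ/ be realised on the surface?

[ŋɪɲeðθʊ]

The data show regressive place assimilation: /s/ → [χ] before /q/; /ɣ/ → [β] before /ɸ/; /ʁ/ → [β] before /p/. In each pair only place changes, matching the following consonant, while manner and voice stay constant.
No alternation appears in [beʐɖɪka]: there the adjacent consonants already agree in place (/ʐ/ and /ɖ/ are both retroflex), so this form is consistent with the same rule.
/ʒ/ is a voiced postalveolar fricative. The following trigger /θ/ is dental, so /ʒ/ must become dental as well.
The voiced dental fricative is [ð], so /ʒ/ → [ð].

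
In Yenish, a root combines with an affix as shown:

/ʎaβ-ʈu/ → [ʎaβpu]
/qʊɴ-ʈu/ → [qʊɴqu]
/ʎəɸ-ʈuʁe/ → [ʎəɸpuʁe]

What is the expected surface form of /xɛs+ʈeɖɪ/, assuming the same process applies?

[xɛsteɖɪ]

The data show progressive place assimilation: /ʈ/ → [p] after /β/; /ʈ/ → [q] after /ɴ/; /ʈ/ → [p] after /ɸ/. In each pair only place changes, matching the preceding consonant, while manner and voice stay constant.
/ʈ/ is a voiceless retroflex stop. The preceding trigger /s/ is alveolar, so /ʈ/ must become alveolar as well.
Changing only its place to alveolar gives [t] — the voiceless alveolar stop.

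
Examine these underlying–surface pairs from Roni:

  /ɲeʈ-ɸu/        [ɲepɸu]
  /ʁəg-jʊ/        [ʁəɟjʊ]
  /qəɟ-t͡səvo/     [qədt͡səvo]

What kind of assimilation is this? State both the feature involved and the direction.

Underlying /ʈ/ is realised as [p] next to /ɸ/; /ɸ/ itself does not change.
The change retroflex → bilabial matches the place of the following /ɸ/, identifying this as place assimilation.
Manner and voice are unchanged, so the assimilation is partial, not total.
The other alternating forms pattern the same way: /g/ → [ɟ] before /j/ (velar → palatal, matching palatal); /ɟ/ → [d] before /t͡s/ (palatal → alveolar, matching alveolar) — only place changes, and always toward the following segment.
The trigger is the following segment, so the direction is regressive (anticipatory).

regressive place assimilation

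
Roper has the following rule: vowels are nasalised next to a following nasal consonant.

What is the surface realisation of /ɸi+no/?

[ɸĩno]

/i/ sits next to the nasal /n/ and is therefore nasalised to [ĩ].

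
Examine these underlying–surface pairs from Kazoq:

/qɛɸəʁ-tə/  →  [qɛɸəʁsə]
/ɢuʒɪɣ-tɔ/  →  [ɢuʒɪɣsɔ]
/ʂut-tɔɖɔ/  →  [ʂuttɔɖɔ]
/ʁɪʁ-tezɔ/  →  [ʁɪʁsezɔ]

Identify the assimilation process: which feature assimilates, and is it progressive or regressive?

progressive manner assimilation

The segment that alternates is /t/, which surfaces as [s] when adjacent to /ʁ/.
/t/ is a stop while /ʁ/ is a fricative; the output [s] is a fricative, matching the trigger — so the feature that spreads is manner.
Place and voice are unchanged, so the assimilation is partial, not total.
Checking the remaining alternation: /t/ → [s] after /ɣ/ (stop → fricative, matching a fricative) — only manner changes, and always toward the preceding segment.
Nothing changes in [ʂuttɔɖɔ]: there the adjacent consonants already agree in manner (/t/ and /t/ are both stops), so this form is consistent with the same rule.
Since the segment that changes follows the conditioning segment, the assimilation is progressive.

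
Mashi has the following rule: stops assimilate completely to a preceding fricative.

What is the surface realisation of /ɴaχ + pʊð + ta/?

/p/ is the segment targeted by the rule; it sits immediately after /χ/, so it assimilates completely and surfaces as [χ].
At the second juncture, /t/ likewise becomes [ð] adjacent to /ð/.

[ɴaχχʊðða]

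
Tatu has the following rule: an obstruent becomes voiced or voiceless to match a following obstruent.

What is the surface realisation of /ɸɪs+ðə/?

[ɸɪzðə]

The rule targets /s/ (voiceless alveolar fricative), which sits before the trigger /ð/ (voiced).
A voiced alveolar fricative is [z], so the surface segment is [z].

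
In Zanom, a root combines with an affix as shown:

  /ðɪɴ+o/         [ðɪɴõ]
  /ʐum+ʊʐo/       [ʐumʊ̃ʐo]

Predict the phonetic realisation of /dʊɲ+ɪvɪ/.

The data show progressive nasality assimilation (vowel nasalisation): /o/ → [õ] after /ɴ/; /ʊ/ → [ʊ̃] after /m/ — a vowel is nasalised by an immediately preceding nasal consonant.
/ɪ/ sits next to the nasal /ɲ/ and is therefore nasalised to [ɪ̃].

[dʊɲɪ̃vɪ]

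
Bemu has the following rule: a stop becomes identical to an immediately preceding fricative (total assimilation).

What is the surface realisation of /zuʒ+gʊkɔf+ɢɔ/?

/g/ is the segment targeted by the rule; it sits immediately after /ʒ/, so it assimilates completely and surfaces as [ʒ].
The same rule applies at the second boundary: /ɢ/ → [f] next to /f/.

[zuʒʒʊkɔffɔ]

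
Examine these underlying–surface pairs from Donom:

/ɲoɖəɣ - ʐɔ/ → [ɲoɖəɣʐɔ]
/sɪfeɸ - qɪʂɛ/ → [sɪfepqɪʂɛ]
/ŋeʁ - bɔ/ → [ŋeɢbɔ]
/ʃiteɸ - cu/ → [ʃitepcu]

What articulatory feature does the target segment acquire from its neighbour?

manner

The segment that alternates is /ɸ/, which surfaces as [p] when adjacent to /q/.
The change fricative → stop matches the manner of the following /q/, identifying this as manner assimilation.
Checking the remaining alternations: /ʁ/ → [ɢ] before /b/ (fricative → stop, matching a stop); /ɸ/ → [p] before /c/ (fricative → stop, matching a stop) — only manner changes, and always toward the following segment.
No alternation appears in [ɲoɖəɣʐɔ]: there the adjacent consonants already agree in manner (/ɣ/ and /ʐ/ are both fricatives), so this form is consistent with the same rule.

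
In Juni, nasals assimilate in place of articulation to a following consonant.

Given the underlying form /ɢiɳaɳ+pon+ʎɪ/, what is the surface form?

The rule targets /ɳ/ (voiced retroflex nasal), which sits before the trigger /p/ (bilabial).
The voiced bilabial nasal is [m], so /ɳ/ → [m].
The same rule applies at the second boundary: /n/ → [ɲ] next to /ʎ/.

[ɢiɳampoɲʎɪ]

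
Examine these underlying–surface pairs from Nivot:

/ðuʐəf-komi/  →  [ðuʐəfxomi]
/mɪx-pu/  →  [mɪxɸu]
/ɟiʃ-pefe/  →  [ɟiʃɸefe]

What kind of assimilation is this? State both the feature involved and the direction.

Underlying /k/ is realised as [x] next to /f/; /f/ itself does not change.
The change stop → fricative matches the manner of the preceding /f/, identifying this as manner assimilation.
Place and voice are unchanged, so the assimilation is partial, not total.
The other alternating forms pattern the same way: /p/ → [ɸ] after /x/ (stop → fricative, matching a fricative); /p/ → [ɸ] after /ʃ/ (stop → fricative, matching a fricative) — only manner changes, and always toward the preceding segment.
Since the segment that changes follows the conditioning segment, the assimilation is progressive.

progressive manner assimilation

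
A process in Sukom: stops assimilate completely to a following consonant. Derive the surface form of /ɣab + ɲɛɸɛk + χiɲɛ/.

[ɣaɲɲɛɸɛχχiɲɛ]

/b/ is the segment targeted by the rule; it sits immediately before /ɲ/, so it assimilates completely and surfaces as [ɲ].
At the second juncture, /k/ likewise becomes [χ] adjacent to /χ/.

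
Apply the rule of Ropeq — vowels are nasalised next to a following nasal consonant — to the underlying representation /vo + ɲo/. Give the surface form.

[võɲo]

/o/ sits next to the nasal /ɲ/ and is therefore nasalised to [õ].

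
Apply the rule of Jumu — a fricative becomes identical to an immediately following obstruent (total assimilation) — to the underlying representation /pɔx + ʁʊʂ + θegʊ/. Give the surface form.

/x/ is the segment targeted by the rule; it sits immediately before /ʁ/, so it assimilates completely and surfaces as [ʁ].
At the second juncture, /ʂ/ likewise becomes [θ] adjacent to /θ/.

[pɔʁʁʊθθegʊ]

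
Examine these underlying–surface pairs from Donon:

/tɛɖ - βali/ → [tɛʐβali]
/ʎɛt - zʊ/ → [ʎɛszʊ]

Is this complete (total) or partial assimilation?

Underlying /ɖ/ is realised as [ʐ] next to /β/; /β/ itself does not change.
The change stop → fricative matches the manner of the following /β/, identifying this as manner assimilation.
Place and voice are unchanged, so the assimilation is partial, not total.
Checking the remaining alternation: /t/ → [s] before /z/ (stop → fricative, matching a fricative) — only manner changes, and always toward the following segment.

partial assimilation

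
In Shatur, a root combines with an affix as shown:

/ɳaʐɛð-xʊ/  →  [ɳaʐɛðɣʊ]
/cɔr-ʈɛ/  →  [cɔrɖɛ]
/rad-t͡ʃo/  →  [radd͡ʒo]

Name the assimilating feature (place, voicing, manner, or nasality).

The segment that alternates is /x/, which surfaces as [ɣ] when adjacent to /ð/.
The change voiceless → voiced matches the voicing of the preceding /ð/, identifying this as voicing assimilation.
The same holds elsewhere in the data: /ʈ/ → [ɖ] after /r/ (voiceless → voiced, matching voiced); /t͡ʃ/ → [d͡ʒ] after /d/ (voiceless → voiced, matching voiced) — only voicing changes, and always toward the preceding segment.

voicing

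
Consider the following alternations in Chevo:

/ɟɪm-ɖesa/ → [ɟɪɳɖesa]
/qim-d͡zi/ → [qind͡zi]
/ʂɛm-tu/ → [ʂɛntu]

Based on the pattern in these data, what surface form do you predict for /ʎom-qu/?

[ʎoɴqu]

The data show regressive place assimilation: /m/ → [ɳ] before /ɖ/; /m/ → [n] before /d͡z/; /m/ → [n] before /t/. In each pair only place changes, matching the following consonant, while manner and voice stay constant.
The rule targets /m/ (voiced bilabial nasal), which sits before the trigger /q/ (uvular).
A voiced uvular nasal is [ɴ], so the surface segment is [ɴ].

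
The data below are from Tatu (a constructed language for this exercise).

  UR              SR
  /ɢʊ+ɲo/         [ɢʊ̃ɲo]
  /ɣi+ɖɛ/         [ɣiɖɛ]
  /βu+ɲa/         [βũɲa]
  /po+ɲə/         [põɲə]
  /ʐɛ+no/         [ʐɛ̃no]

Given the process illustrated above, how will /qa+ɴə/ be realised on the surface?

The data show regressive nasality assimilation (vowel nasalisation): /ʊ/ → [ʊ̃] before /ɲ/; /u/ → [ũ] before /ɲ/; /o/ → [õ] before /ɲ/; /ɛ/ → [ɛ̃] before /n/ — a vowel is nasalised by an immediately following nasal consonant.
No change occurs in [ɣiɖɛ] because the vowel at the boundary is adjacent to an oral consonant, not a nasal (/i/ next to /ɖ/).
The vowel /a/ is adjacent to the following nasal /ɴ/, so it acquires [+nasal] and surfaces as [ã].

[qãɴə]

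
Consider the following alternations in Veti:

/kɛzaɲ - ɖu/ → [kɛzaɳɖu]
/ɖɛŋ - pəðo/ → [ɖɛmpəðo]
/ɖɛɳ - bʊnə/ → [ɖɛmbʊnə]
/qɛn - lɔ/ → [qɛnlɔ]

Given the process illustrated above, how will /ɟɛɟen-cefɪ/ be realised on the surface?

The data show regressive place assimilation: /ɲ/ → [ɳ] before /ɖ/; /ŋ/ → [m] before /p/; /ɳ/ → [m] before /b/. In each pair only place changes, matching the following consonant, while manner and voice stay constant.
No alternation appears in [qɛnlɔ]: there the adjacent consonants already agree in place (/n/ and /l/ are both alveolar), so this form is consistent with the same rule.
The rule targets /n/ (voiced alveolar nasal), which sits before the trigger /c/ (palatal).
The voiced palatal nasal is [ɲ], so /n/ → [ɲ].

[ɟɛɟeɲcefɪ]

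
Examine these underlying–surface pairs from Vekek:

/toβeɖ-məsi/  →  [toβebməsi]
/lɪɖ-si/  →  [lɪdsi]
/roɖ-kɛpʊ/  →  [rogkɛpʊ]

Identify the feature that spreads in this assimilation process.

The segment that alternates is /ɖ/, which surfaces as [b] when adjacent to /m/.
/ɖ/ is retroflex while /m/ is bilabial; the output [b] is bilabial, matching the trigger — so the feature that spreads is place.
Checking the remaining alternations: /ɖ/ → [d] before /s/ (retroflex → alveolar, matching alveolar); /ɖ/ → [g] before /k/ (retroflex → velar, matching velar) — only place changes, and always toward the following segment.

place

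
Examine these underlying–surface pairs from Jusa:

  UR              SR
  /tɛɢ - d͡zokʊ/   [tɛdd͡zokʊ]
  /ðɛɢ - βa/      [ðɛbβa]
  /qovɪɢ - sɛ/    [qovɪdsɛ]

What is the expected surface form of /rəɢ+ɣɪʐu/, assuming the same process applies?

The data show regressive place assimilation: /ɢ/ → [d] before /d͡z/; /ɢ/ → [b] before /β/; /ɢ/ → [d] before /s/. In each pair only place changes, matching the following consonant, while manner and voice stay constant.
The rule targets /ɢ/ (voiced uvular stop), which sits before the trigger /ɣ/ (velar).
Changing only its place to velar gives [g] — the voiced velar stop.

[rəgɣɪʐu]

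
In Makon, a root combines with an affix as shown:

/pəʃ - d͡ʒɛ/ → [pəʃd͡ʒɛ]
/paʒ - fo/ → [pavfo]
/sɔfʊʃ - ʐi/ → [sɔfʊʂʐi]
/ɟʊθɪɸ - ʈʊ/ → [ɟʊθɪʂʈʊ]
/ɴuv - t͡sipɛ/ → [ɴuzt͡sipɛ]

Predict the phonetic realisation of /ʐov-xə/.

[ʐoɣxə]

The data show regressive place assimilation: /ʒ/ → [v] before /f/; /ʃ/ → [ʂ] before /ʐ/; /ɸ/ → [ʂ] before /ʈ/; /v/ → [z] before /t͡s/. In each pair only place changes, matching the following consonant, while manner and voice stay constant.
No alternation appears in [pəʃd͡ʒɛ]: there the adjacent consonants already agree in place (/ʃ/ and /d͡ʒ/ are both postalveolar), so this form is consistent with the same rule.
The rule targets /v/ (voiced labiodental fricative), which sits before the trigger /x/ (velar).
The voiced velar fricative is [ɣ], so /v/ → [ɣ].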